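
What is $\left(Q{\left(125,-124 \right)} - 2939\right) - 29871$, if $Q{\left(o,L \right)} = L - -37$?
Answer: $-32897$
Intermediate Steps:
$Q{\left(o,L \right)} = 37 + L$ ($Q{\left(o,L \right)} = L + 37 = 37 + L$)
$\left(Q{\left(125,-124 \right)} - 2939\right) - 29871 = \left(\left(37 - 124\right) - 2939\right) - 29871 = \left(-87 - 2939\right) - 29871 = -3026 - 29871 = -32897$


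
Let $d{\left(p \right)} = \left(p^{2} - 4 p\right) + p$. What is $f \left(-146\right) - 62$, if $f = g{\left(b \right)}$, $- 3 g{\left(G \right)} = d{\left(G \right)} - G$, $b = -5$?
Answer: $2128$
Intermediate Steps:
$d{\left(p \right)} = p^{2} - 3 p$
$g{\left(G \right)} = \frac{G}{3} - \frac{G \left(-3 + G\right)}{3}$ ($g{\left(G \right)} = - \frac{G \left(-3 + G\right) - G}{3} = - \frac{- G + G \left(-3 + G\right)}{3} = \frac{G}{3} - \frac{G \left(-3 + G\right)}{3}$)
$f = -15$ ($f = \frac{1}{3} \left(-5\right) \left(4 - -5\right) = \frac{1}{3} \left(-5\right) \left(4 + 5\right) = \frac{1}{3} \left(-5\right) 9 = -15$)
$f \left(-146\right) - 62 = \left(-15\right) \left(-146\right) - 62 = 2190 - 62 = 2128$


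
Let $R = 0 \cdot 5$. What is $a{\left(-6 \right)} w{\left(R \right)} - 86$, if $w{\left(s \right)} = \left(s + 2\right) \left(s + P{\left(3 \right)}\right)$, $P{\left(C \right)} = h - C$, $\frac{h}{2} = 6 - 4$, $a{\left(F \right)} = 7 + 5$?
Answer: $-62$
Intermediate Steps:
$a{\left(F \right)} = 12$
$R = 0$
$h = 4$ ($h = 2 \left(6 - 4\right) = 2 \cdot 2 = 4$)
$P{\left(C \right)} = 4 - C$
$w{\left(s \right)} = \left(1 + s\right) \left(2 + s\right)$ ($w{\left(s \right)} = \left(s + 2\right) \left(s + \left(4 - 3\right)\right) = \left(2 + s\right) \left(s + \left(4 - 3\right)\right) = \left(2 + s\right) \left(s + 1\right) = \left(2 + s\right) \left(1 + s\right) = \left(1 + s\right) \left(2 + s\right)$)
$a{\left(-6 \right)} w{\left(R \right)} - 86 = 12 \left(2 + 0^{2} + 3 \cdot 0\right) - 86 = 12 \left(2 + 0 + 0\right) - 86 = 12 \cdot 2 - 86 = 24 - 86 = -62$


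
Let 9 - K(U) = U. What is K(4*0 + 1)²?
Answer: 64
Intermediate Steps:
K(U) = 9 - U
K(4*0 + 1)² = (9 - (4*0 + 1))² = (9 - (0 + 1))² = (9 - 1*1)² = (9 - 1)² = 8² = 64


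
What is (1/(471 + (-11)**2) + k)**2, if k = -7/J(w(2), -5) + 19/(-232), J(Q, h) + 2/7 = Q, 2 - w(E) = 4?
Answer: 10240000/1151329 ≈ 8.8941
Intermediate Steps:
w(E) = -2 (w(E) = 2 - 1*4 = 2 - 4 = -2)
J(Q, h) = -2/7 + Q
k = 1383/464 (k = -7/(-2/7 - 2) + 19/(-232) = -7/(-16/7) + 19*(-1/232) = -7*(-7/16) - 19/232 = 49/16 - 19/232 = 1383/464 ≈ 2.9806)
(1/(471 + (-11)**2) + k)**2 = (1/(471 + (-11)**2) + 1383/464)**2 = (1/(471 + 121) + 1383/464)**2 = (1/592 + 1383/464)**2 = (3200/1073)**2 = 10240000/1151329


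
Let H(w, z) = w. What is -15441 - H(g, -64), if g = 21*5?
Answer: -15546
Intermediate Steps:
g = 105
-15441 - H(g, -64) = -15441 - 1*105 = -15441 - 105 = -15546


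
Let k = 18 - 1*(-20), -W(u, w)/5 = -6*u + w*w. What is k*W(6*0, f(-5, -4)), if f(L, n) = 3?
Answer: -1710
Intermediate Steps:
W(u, w) = -5*w² + 30*u (W(u, w) = -5*(-6*u + w*w) = -5*(-6*u + w²) = -5*(w² - 6*u) = -5*w² + 30*u)
k = 38 (k = 18 + 20 = 38)
k*W(6*0, f(-5, -4)) = 38*(-5*3² + 30*(6*0)) = 38*(-5*9 + 30*0) = 38*(-45 + 0) = 38*(-45) = -1710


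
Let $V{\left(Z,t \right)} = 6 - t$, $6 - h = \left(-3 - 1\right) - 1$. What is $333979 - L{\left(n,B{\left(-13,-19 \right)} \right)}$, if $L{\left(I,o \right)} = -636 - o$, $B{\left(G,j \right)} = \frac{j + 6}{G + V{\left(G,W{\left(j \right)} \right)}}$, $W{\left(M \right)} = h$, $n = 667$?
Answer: $\frac{6023083}{18} \approx 3.3462 \cdot 10^{5}$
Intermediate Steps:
$h = 11$ ($h = 6 - \left(\left(-3 - 1\right) - 1\right) = 6 - \left(-4 - 1\right) = 6 - -5 = 6 + 5 = 11$)
$W{\left(M \right)} = 11$
$B{\left(G,j \right)} = \frac{6 + j}{-5 + G}$ ($B{\left(G,j \right)} = \frac{j + 6}{G + \left(6 - 11\right)} = \frac{6 + j}{G + \left(6 - 11\right)} = \frac{6 + j}{G - 5} = \frac{6 + j}{-5 + G}$)
$333979 - L{\left(n,B{\left(-13,-19 \right)} \right)} = 333979 - \left(-636 - \frac{6 - 19}{-5 - 13}\right) = 333979 - \left(-636 - \frac{1}{-18} \left(-13\right)\right) = 333979 - \left(-636 - \left(- \frac{1}{18}\right) \left(-13\right)\right) = 333979 - \left(-636 - \frac{13}{18}\right) = 333979 - - \frac{11461}{18} = 333979 + \frac{11461}{18} = \frac{6023083}{18}$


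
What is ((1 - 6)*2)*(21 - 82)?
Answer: 610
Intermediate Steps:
((1 - 6)*2)*(21 - 82) = -5*2*(-61) = -10*(-61) = 610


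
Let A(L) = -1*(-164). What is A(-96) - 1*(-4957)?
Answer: 5121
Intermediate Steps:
A(L) = 164
A(-96) - 1*(-4957) = 164 - 1*(-4957) = 164 + 4957 = 5121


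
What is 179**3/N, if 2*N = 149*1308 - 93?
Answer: 11470678/194799 ≈ 58.885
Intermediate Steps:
N = 194799/2 (N = (149*1308 - 93)/2 = (194892 - 93)/2 = (1/2)*194799 = 194799/2 ≈ 97400.)
179**3/N = 179**3/(194799/2) = 5735339*(2/194799) = 11470678/194799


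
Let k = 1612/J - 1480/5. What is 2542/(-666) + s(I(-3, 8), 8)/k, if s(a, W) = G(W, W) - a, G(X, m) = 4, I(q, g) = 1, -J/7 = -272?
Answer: -59680709/15594723 ≈ -3.8270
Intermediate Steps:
J = 1904 (J = -7*(-272) = 1904)
s(a, W) = 4 - a
k = -140493/476 (k = 1612/1904 - 1480/5 = 1612*(1/1904) - 1480*⅕ = 403/476 - 296 = -140493/476 ≈ -295.15)
2542/(-666) + s(I(-3, 8), 8)/k = 2542/(-666) + (4 - 1*1)/(-140493/476) = 2542*(-1/666) + (4 - 1)*(-476/140493) = -1271/333 + 3*(-476/140493) = -1271/333 - 476/46831 = -59680709/15594723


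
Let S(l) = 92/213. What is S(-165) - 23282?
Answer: -4958974/213 ≈ -23282.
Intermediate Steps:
S(l) = 92/213 (S(l) = 92*(1/213) = 92/213)
S(-165) - 23282 = 92/213 - 23282 = -4958974/213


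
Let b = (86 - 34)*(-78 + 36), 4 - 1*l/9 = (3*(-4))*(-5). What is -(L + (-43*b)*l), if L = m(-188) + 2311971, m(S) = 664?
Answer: 45019013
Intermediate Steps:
l = -504 (l = 36 - 9*3*(-4)*(-5) = 36 - (-108)*(-5) = 36 - 9*60 = 36 - 540 = -504)
b = -2184 (b = 52*(-42) = -2184)
L = 2312635 (L = 664 + 2311971 = 2312635)
-(L + (-43*b)*l) = -(2312635 - 43*(-2184)*(-504)) = -(2312635 + 93912*(-504)) = -(2312635 - 47331648) = -1*(-45019013) = 45019013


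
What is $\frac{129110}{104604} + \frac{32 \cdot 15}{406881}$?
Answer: $\frac{973752145}{788173706} \approx 1.2355$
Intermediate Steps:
$\frac{129110}{104604} + \frac{32 \cdot 15}{406881} = 129110 \cdot \frac{1}{104604} + 480 \cdot \frac{1}{406881} = \frac{64555}{52302} + \frac{160}{135627} = \frac{973752145}{788173706}$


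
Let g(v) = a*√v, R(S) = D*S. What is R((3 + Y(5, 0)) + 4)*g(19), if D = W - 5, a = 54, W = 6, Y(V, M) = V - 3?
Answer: 486*√19 ≈ 2118.4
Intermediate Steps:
Y(V, M) = -3 + V
D = 1 (D = 6 - 5 = 1)
R(S) = S (R(S) = 1*S = S)
g(v) = 54*√v
R((3 + Y(5, 0)) + 4)*g(19) = ((3 + (-3 + 5)) + 4)*(54*√19) = ((3 + 2) + 4)*(54*√19) = (5 + 4)*(54*√19) = 9*(54*√19) = 486*√19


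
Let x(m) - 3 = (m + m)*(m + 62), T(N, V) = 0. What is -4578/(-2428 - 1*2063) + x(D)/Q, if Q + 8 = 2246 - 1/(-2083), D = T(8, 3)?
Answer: 7123192883/6978647235 ≈ 1.0207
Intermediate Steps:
D = 0
x(m) = 3 + 2*m*(62 + m) (x(m) = 3 + (m + m)*(m + 62) = 3 + (2*m)*(62 + m) = 3 + 2*m*(62 + m))
Q = 4661755/2083 (Q = -8 + (2246 - 1/(-2083)) = -8 + (2246 - 1*(-1/2083)) = -8 + (2246 + 1/2083) = -8 + 4678419/2083 = 4661755/2083 ≈ 2238.0)
-4578/(-2428 - 1*2063) + x(D)/Q = -4578/(-2428 - 1*2063) + (3 + 2*0² + 124*0)/(4661755/2083) = -4578/(-2428 - 2063) + (3 + 2*0 + 0)*(2083/4661755) = -4578/(-4491) + (3 + 0 + 0)*(2083/4661755) = -4578*(-1/4491) + 3*(2083/4661755) = 1526/1497 + 6249/4661755 = 7123192883/6978647235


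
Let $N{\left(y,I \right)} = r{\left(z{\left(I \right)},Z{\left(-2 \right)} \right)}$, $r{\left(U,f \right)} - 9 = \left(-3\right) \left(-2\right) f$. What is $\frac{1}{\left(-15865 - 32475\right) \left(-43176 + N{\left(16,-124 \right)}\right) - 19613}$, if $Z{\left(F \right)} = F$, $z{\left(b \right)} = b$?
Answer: $\frac{1}{2087253247} \approx 4.791 \cdot 10^{-10}$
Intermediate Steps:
$r{\left(U,f \right)} = 9 + 6 f$ ($r{\left(U,f \right)} = 9 + \left(-3\right) \left(-2\right) f = 9 + 6 f$)
$N{\left(y,I \right)} = -3$ ($N{\left(y,I \right)} = 9 + 6 \left(-2\right) = 9 - 12 = -3$)
$\frac{1}{\left(-15865 - 32475\right) \left(-43176 + N{\left(16,-124 \right)}\right) - 19613} = \frac{1}{\left(-15865 - 32475\right) \left(-43176 - 3\right) - 19613} = \frac{1}{\left(-48340\right) \left(-43179\right) - 19613} = \frac{1}{2087272860 - 19613} = \frac{1}{2087253247}$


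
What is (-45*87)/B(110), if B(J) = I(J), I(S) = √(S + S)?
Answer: -783*√55/22 ≈ -263.95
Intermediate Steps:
I(S) = √2*√S (I(S) = √(2*S) = √2*√S)
B(J) = √2*√J
(-45*87)/B(110) = (-45*87)/((√2*√110)) = -3915*√55/110 = -783*√55/22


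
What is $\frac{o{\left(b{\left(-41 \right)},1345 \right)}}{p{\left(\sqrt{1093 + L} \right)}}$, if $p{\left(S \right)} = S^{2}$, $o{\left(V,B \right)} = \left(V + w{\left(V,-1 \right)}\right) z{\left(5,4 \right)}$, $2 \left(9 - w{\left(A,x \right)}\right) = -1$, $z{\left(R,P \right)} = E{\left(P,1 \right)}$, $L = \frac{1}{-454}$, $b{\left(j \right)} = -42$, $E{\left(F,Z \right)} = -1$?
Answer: $\frac{14755}{496221} \approx 0.029735$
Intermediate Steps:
$L = - \frac{1}{454} \approx -0.0022026$
$z{\left(R,P \right)} = -1$
$w{\left(A,x \right)} = \frac{19}{2}$ ($w{\left(A,x \right)} = 9 - - \frac{1}{2} = 9 + \frac{1}{2} = \frac{19}{2}$)
$o{\left(V,B \right)} = - \frac{19}{2} - V$ ($o{\left(V,B \right)} = \left(V + \frac{19}{2}\right) \left(-1\right) = \left(\frac{19}{2} + V\right) \left(-1\right) = - \frac{19}{2} - V$)
$\frac{o{\left(b{\left(-41 \right)},1345 \right)}}{p{\left(\sqrt{1093 + L} \right)}} = \frac{- \frac{19}{2} - -42}{\left(\sqrt{1093 - \frac{1}{454}}\right)^{2}} = \frac{- \frac{19}{2} + 42}{\left(\sqrt{\frac{496221}{454}}\right)^{2}} = \frac{65}{2 \left(\frac{11 \sqrt{1861854}}{454}\right)^{2}} = \frac{65}{2 \cdot \frac{496221}{454}} = \frac{65}{2} \cdot \frac{454}{496221} = \frac{14755}{496221}$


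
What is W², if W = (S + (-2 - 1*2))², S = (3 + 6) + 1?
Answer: 1296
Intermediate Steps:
S = 10 (S = 9 + 1 = 10)
W = 36 (W = (10 + (-2 - 1*2))² = (10 + (-2 - 2))² = (10 - 4)² = 6² = 36)
W² = 36² = 1296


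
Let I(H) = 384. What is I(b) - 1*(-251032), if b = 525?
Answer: 251416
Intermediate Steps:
I(b) - 1*(-251032) = 384 - 1*(-251032) = 384 + 251032 = 251416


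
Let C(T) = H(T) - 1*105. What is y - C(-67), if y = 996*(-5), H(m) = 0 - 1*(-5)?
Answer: -4880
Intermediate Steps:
H(m) = 5 (H(m) = 0 + 5 = 5)
y = -4980
C(T) = -100 (C(T) = 5 - 1*105 = 5 - 105 = -100)
y - C(-67) = -4980 - 1*(-100) = -4980 + 100 = -4880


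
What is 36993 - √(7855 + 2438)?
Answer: 36993 - √10293 ≈ 36892.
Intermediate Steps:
36993 - √(7855 + 2438) = 36993 - √10293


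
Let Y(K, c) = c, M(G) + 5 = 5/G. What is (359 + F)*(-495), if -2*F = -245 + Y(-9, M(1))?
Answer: -476685/2 ≈ -2.3834e+5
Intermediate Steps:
M(G) = -5 + 5/G
F = 245/2 (F = -(-245 + (-5 + 5/1))/2 = -(-245 + (-5 + 5*1))/2 = -(-245 + (-5 + 5))/2 = -(-245 + 0)/2 = -1/2*(-245) = 245/2 ≈ 122.50)
(359 + F)*(-495) = (359 + 245/2)*(-495) = (963/2)*(-495) = -476685/2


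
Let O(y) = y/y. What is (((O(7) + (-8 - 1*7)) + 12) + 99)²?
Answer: 9409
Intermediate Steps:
O(y) = 1
(((O(7) + (-8 - 1*7)) + 12) + 99)² = (((1 + (-8 - 1*7)) + 12) + 99)² = (((1 + (-8 - 7)) + 12) + 99)² = (((1 - 15) + 12) + 99)² = ((-14 + 12) + 99)² = (-2 + 99)² = 97² = 9409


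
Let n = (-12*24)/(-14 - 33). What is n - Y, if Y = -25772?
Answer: 1211572/47 ≈ 25778.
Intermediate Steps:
n = 288/47 (n = -288/(-47) = -288*(-1/47) = 288/47 ≈ 6.1277)
n - Y = 288/47 - 1*(-25772) = 288/47 + 25772 = 1211572/47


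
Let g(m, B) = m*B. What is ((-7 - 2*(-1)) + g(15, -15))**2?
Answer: 52900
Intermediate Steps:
g(m, B) = B*m
((-7 - 2*(-1)) + g(15, -15))**2 = ((-7 - 2*(-1)) - 15*15)**2 = ((-7 + 2) - 225)**2 = (-5 - 225)**2 = (-230)**2 = 52900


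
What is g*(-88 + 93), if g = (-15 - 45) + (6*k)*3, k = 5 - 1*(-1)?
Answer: 240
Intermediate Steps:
k = 6 (k = 5 + 1 = 6)
g = 48 (g = (-15 - 45) + (6*6)*3 = -60 + 36*3 = -60 + 108 = 48)
g*(-88 + 93) = 48*(-88 + 93) = 48*5 = 240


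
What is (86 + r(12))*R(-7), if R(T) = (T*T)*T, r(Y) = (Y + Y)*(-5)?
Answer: 11662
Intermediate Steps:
r(Y) = -10*Y (r(Y) = (2*Y)*(-5) = -10*Y)
R(T) = T³ (R(T) = T²*T = T³)
(86 + r(12))*R(-7) = (86 - 10*12)*(-7)³ = (86 - 120)*(-343) = -34*(-343) = 11662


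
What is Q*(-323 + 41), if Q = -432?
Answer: 121824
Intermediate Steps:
Q*(-323 + 41) = -432*(-323 + 41) = -432*(-282) = 121824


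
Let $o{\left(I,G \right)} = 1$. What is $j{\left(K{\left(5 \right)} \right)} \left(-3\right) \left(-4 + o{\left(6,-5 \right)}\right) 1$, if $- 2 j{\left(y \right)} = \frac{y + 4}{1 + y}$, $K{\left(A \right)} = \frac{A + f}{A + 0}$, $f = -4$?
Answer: $- \frac{63}{4} \approx -15.75$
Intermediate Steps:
$K{\left(A \right)} = \frac{-4 + A}{A}$ ($K{\left(A \right)} = \frac{A - 4}{A + 0} = \frac{-4 + A}{A}$)
$j{\left(y \right)} = - \frac{4 + y}{2 \left(1 + y\right)}$ ($j{\left(y \right)} = - \frac{\left(y + 4\right) \frac{1}{1 + y}}{2} = - \frac{\left(4 + y\right) \frac{1}{1 + y}}{2} = - \frac{\frac{1}{1 + y} \left(4 + y\right)}{2} = - \frac{4 + y}{2 \left(1 + y\right)}$)
$j{\left(K{\left(5 \right)} \right)} \left(-3\right) \left(-4 + o{\left(6,-5 \right)}\right) 1 = \frac{-4 - \frac{-4 + 5}{5}}{2 \left(1 + \frac{-4 + 5}{5}\right)} \left(-3\right) \left(-4 + 1\right) 1 = \frac{-4 - \frac{1}{5} \cdot 1}{2 \left(1 + \frac{1}{5} \cdot 1\right)} \left(-3\right) \left(\left(-3\right) 1\right) = \frac{-4 - \frac{1}{5}}{2 \left(1 + \frac{1}{5}\right)} \left(-3\right) \left(-3\right) = \frac{-4 - \frac{1}{5}}{2 \cdot \frac{6}{5}} \left(-3\right) \left(-3\right) = \frac{1}{2} \cdot \frac{5}{6} \left(- \frac{21}{5}\right) \left(-3\right) \left(-3\right) = \left(- \frac{7}{4}\right) \left(-3\right) \left(-3\right) = \frac{21}{4} \left(-3\right) = - \frac{63}{4}$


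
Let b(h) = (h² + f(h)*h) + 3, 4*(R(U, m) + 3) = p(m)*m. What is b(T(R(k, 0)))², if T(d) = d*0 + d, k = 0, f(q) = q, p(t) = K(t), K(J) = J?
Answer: 441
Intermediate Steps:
p(t) = t
R(U, m) = -3 + m²/4 (R(U, m) = -3 + (m*m)/4 = -3 + m²/4)
T(d) = d (T(d) = 0 + d = d)
b(h) = 3 + 2*h² (b(h) = (h² + h*h) + 3 = (h² + h²) + 3 = 2*h² + 3 = 3 + 2*h²)
b(T(R(k, 0)))² = (3 + 2*(-3 + (¼)*0²)²)² = (3 + 2*(-3 + (¼)*0)²)² = (3 + 2*(-3 + 0)²)² = (3 + 2*(-3)²)² = (3 + 2*9)² = (3 + 18)² = 21² = 441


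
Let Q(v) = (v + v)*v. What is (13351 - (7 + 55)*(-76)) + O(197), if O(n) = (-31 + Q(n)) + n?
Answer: 95847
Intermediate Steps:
Q(v) = 2*v² (Q(v) = (2*v)*v = 2*v²)
O(n) = -31 + n + 2*n² (O(n) = (-31 + 2*n²) + n = -31 + n + 2*n²)
(13351 - (7 + 55)*(-76)) + O(197) = (13351 - (7 + 55)*(-76)) + (-31 + 197 + 2*197²) = (13351 - 62*(-76)) + (-31 + 197 + 2*38809) = (13351 - 1*(-4712)) + (-31 + 197 + 77618) = (13351 + 4712) + 77784 = 18063 + 77784 = 95847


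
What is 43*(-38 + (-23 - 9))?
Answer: -3010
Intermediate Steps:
43*(-38 + (-23 - 9)) = 43*(-38 - 32) = 43*(-70) = -3010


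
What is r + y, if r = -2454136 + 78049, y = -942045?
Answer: -3318132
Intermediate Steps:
r = -2376087
r + y = -2376087 - 942045 = -3318132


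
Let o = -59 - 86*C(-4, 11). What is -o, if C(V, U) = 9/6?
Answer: 188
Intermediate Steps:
C(V, U) = 3/2 (C(V, U) = 9*(⅙) = 3/2)
o = -188 (o = -59 - 86*3/2 = -59 - 129 = -188)
-o = -1*(-188) = 188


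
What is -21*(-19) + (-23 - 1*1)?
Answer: 375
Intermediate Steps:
-21*(-19) + (-23 - 1*1) = 399 + (-23 - 1) = 399 - 24 = 375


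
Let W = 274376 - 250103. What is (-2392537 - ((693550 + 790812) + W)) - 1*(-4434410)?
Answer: 533238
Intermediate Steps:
W = 24273
(-2392537 - ((693550 + 790812) + W)) - 1*(-4434410) = (-2392537 - ((693550 + 790812) + 24273)) - 1*(-4434410) = (-2392537 - (1484362 + 24273)) + 4434410 = (-2392537 - 1*1508635) + 4434410 = (-2392537 - 1508635) + 4434410 = -3901172 + 4434410 = 533238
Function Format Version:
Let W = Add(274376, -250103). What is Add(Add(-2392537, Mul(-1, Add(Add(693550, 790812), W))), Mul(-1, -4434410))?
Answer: 533238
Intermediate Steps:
W = 24273
Add(Add(-2392537, Mul(-1, Add(Add(693550, 790812), W))), Mul(-1, -4434410)) = Add(Add(-2392537, Mul(-1, Add(Add(693550, 790812), 24273))), Mul(-1, -4434410)) = Add(Add(-2392537, Mul(-1, Add(1484362, 24273))), 4434410) = Add(Add(-2392537, Mul(-1, 1508635)), 4434410) = Add(Add(-2392537, -1508635), 4434410) = Add(-3901172, 4434410) = 533238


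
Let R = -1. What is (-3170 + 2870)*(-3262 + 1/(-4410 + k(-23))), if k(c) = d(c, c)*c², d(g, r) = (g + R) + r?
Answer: 28646558100/29273 ≈ 9.7860e+5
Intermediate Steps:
d(g, r) = -1 + g + r (d(g, r) = (g - 1) + r = (-1 + g) + r = -1 + g + r)
k(c) = c²*(-1 + 2*c) (k(c) = (-1 + c + c)*c² = (-1 + 2*c)*c² = c²*(-1 + 2*c))
(-3170 + 2870)*(-3262 + 1/(-4410 + k(-23))) = (-3170 + 2870)*(-3262 + 1/(-4410 + (-23)²*(-1 + 2*(-23)))) = -300*(-3262 + 1/(-4410 + 529*(-1 - 46))) = -300*(-3262 + 1/(-4410 + 529*(-47))) = -300*(-3262 + 1/(-4410 - 24863)) = -300*(-3262 + 1/(-29273)) = -300*(-3262 - 1/29273) = -300*(-95488527/29273) = 28646558100/29273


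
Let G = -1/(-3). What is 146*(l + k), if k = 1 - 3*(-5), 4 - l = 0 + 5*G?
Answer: 8030/3 ≈ 2676.7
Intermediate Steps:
G = ⅓ (G = -1*(-⅓) = ⅓ ≈ 0.33333)
l = 7/3 (l = 4 - (0 + 5*(⅓)) = 4 - (0 + 5/3) = 4 - 1*5/3 = 4 - 5/3 = 7/3 ≈ 2.3333)
k = 16 (k = 1 + 15 = 16)
146*(l + k) = 146*(7/3 + 16) = 146*(55/3) = 8030/3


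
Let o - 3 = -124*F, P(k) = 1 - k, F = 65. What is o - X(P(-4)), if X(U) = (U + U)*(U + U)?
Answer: -8157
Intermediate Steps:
X(U) = 4*U² (X(U) = (2*U)*(2*U) = 4*U²)
o = -8057 (o = 3 - 124*65 = 3 - 8060 = -8057)
o - X(P(-4)) = -8057 - 4*(1 - 1*(-4))² = -8057 - 4*(1 + 4)² = -8057 - 4*5² = -8057 - 4*25 = -8057 - 1*100 = -8057 - 100 = -8157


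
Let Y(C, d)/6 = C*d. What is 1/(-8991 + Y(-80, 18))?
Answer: -1/17631 ≈ -5.6718e-5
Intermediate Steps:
Y(C, d) = 6*C*d (Y(C, d) = 6*(C*d) = 6*C*d)
1/(-8991 + Y(-80, 18)) = 1/(-8991 + 6*(-80)*18) = 1/(-8991 - 8640) = 1/(-17631) = -1/17631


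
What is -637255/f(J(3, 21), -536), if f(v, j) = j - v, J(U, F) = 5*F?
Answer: 637255/641 ≈ 994.16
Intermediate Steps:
-637255/f(J(3, 21), -536) = -637255/(-536 - 5*21) = -637255/(-536 - 1*105) = -637255/(-536 - 105) = -637255/(-641) = -637255*(-1/641) = 637255/641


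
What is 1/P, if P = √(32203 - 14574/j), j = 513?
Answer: 3*√104535245/5501855 ≈ 0.0055750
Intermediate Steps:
P = √104535245/57 (P = √(32203 - 14574/513) = √(32203 - 14574*1/513) = √(32203 - 4858/171) = √(5501855/171) = √104535245/57 ≈ 179.37)
1/P = 1/(√104535245/57) = 3*√104535245/5501855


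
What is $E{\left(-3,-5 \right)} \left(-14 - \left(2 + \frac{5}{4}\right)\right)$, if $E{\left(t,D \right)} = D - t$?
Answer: $\frac{69}{2} \approx 34.5$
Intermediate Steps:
$E{\left(-3,-5 \right)} \left(-14 - \left(2 + \frac{5}{4}\right)\right) = \left(-5 - -3\right) \left(-14 - \left(2 + \frac{5}{4}\right)\right) = \left(-5 + 3\right) \left(-14 - \frac{13}{4}\right) = - 2 \left(-14 - \frac{13}{4}\right) = \left(-2\right) \left(- \frac{69}{4}\right) = \frac{69}{2}$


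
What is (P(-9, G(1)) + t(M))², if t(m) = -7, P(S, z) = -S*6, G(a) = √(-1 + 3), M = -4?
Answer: 2209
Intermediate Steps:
G(a) = √2
P(S, z) = -6*S
(P(-9, G(1)) + t(M))² = (-6*(-9) - 7)² = (54 - 7)² = 47² = 2209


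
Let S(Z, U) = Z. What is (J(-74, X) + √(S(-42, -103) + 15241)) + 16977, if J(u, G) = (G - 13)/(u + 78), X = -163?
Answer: 16933 + √15199 ≈ 17056.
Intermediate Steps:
J(u, G) = (-13 + G)/(78 + u)
(J(-74, X) + √(S(-42, -103) + 15241)) + 16977 = ((-13 - 163)/(78 - 74) + √(-42 + 15241)) + 16977 = (-176/4 + √15199) + 16977 = ((¼)*(-176) + √15199) + 16977 = (-44 + √15199) + 16977 = 16933 + √15199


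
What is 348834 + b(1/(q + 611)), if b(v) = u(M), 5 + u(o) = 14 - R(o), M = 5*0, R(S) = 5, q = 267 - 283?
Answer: 348838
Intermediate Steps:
q = -16
M = 0
u(o) = 4 (u(o) = -5 + (14 - 1*5) = -5 + (14 - 5) = -5 + 9 = 4)
b(v) = 4
348834 + b(1/(q + 611)) = 348834 + 4 = 348838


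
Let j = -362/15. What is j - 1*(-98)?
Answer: 1108/15 ≈ 73.867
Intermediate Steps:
j = -362/15 (j = -362*1/15 = -362/15 ≈ -24.133)
j - 1*(-98) = -362/15 - 1*(-98) = -362/15 + 98 = 1108/15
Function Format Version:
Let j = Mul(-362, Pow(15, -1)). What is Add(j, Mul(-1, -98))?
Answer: Rational(1108, 15) ≈ 73.867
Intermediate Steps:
j = Rational(-362, 15) (j = Mul(-362, Rational(1, 15)) = Rational(-362, 15) ≈ -24.133)
Add(j, Mul(-1, -98)) = Add(Rational(-362, 15), Mul(-1, -98)) = Add(Rational(-362, 15), 98) = Rational(1108, 15)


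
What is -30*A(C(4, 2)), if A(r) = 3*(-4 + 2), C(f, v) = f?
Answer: 180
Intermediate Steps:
A(r) = -6 (A(r) = 3*(-2) = -6)
-30*A(C(4, 2)) = -30*(-6) = 180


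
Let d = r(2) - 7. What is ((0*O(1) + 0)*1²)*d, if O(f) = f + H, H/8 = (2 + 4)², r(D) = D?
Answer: 0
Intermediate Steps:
H = 288 (H = 8*(2 + 4)² = 8*6² = 8*36 = 288)
O(f) = 288 + f (O(f) = f + 288 = 288 + f)
d = -5 (d = 2 - 7 = -5)
((0*O(1) + 0)*1²)*d = ((0*(288 + 1) + 0)*1²)*(-5) = ((0*289 + 0)*1)*(-5) = ((0 + 0)*1)*(-5) = (0*1)*(-5) = 0*(-5) = 0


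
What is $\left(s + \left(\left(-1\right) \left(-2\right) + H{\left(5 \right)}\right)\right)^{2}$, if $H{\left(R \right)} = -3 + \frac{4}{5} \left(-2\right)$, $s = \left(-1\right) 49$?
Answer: $\frac{66564}{25} \approx 2662.6$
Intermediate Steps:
$s = -49$
$H{\left(R \right)} = - \frac{23}{5}$ ($H{\left(R \right)} = -3 + 4 \cdot \frac{1}{5} \left(-2\right) = -3 + \frac{4}{5} \left(-2\right) = -3 - \frac{8}{5} = - \frac{23}{5}$)
$\left(s + \left(\left(-1\right) \left(-2\right) + H{\left(5 \right)}\right)\right)^{2} = \left(-49 - \frac{13}{5}\right)^{2} = \left(- \frac{258}{5}\right)^{2} = \frac{66564}{25}$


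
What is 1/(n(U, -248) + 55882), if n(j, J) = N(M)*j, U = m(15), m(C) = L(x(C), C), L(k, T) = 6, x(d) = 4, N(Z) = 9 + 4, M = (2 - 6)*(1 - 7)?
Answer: 1/55960 ≈ 1.7870e-5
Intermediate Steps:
M = 24 (M = -4*(-6) = 24)
N(Z) = 13
m(C) = 6
U = 6
n(j, J) = 13*j
1/(n(U, -248) + 55882) = 1/(13*6 + 55882) = 1/(78 + 55882) = 1/55960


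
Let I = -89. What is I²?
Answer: 7921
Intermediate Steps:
I² = (-89)² = 7921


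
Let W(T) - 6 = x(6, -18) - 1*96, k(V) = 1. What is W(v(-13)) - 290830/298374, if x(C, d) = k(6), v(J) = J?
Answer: -13423058/149187 ≈ -89.975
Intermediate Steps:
x(C, d) = 1
W(T) = -89 (W(T) = 6 + (1 - 1*96) = 6 + (1 - 96) = 6 - 95 = -89)
W(v(-13)) - 290830/298374 = -89 - 290830/298374 = -89 - 290830*1/298374 = -89 - 145415/149187 = -13423058/149187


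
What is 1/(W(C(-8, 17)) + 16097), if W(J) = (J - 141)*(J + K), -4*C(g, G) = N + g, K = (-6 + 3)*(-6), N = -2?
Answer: 4/53031 ≈ 7.5428e-5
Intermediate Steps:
K = 18 (K = -3*(-6) = 18)
C(g, G) = ½ - g/4 (C(g, G) = -(-2 + g)/4 = ½ - g/4)
W(J) = (-141 + J)*(18 + J) (W(J) = (J - 141)*(J + 18) = (-141 + J)*(18 + J))
1/(W(C(-8, 17)) + 16097) = 1/((-2538 + (½ - ¼*(-8))² - 123*(½ - ¼*(-8))) + 16097) = 1/((-2538 + (½ + 2)² - 123*(½ + 2)) + 16097) = 1/((-2538 + (5/2)² - 123*5/2) + 16097) = 1/((-2538 + 25/4 - 615/2) + 16097) = 1/(-11357/4 + 16097) = 1/(53031/4) = 4/53031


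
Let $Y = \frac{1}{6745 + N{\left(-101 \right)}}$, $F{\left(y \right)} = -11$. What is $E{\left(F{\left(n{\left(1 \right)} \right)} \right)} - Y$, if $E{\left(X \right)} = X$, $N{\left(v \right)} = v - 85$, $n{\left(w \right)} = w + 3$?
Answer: $- \frac{72150}{6559} \approx -11.0$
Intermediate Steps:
$n{\left(w \right)} = 3 + w$
$N{\left(v \right)} = -85 + v$ ($N{\left(v \right)} = v - 85 = -85 + v$)
$Y = \frac{1}{6559}$ ($Y = \frac{1}{6745 - 186} = \frac{1}{6559} \approx 0.00015246$)
$E{\left(F{\left(n{\left(1 \right)} \right)} \right)} - Y = -11 - \frac{1}{6559} = - \frac{72150}{6559}$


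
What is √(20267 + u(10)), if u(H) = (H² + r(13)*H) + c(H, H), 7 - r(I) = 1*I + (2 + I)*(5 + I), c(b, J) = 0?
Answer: √17607 ≈ 132.69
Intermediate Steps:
r(I) = 7 - I - (2 + I)*(5 + I) (r(I) = 7 - (1*I + (2 + I)*(5 + I)) = 7 - (I + (2 + I)*(5 + I)) = 7 + (-I - (2 + I)*(5 + I)) = 7 - I - (2 + I)*(5 + I))
u(H) = H² - 276*H (u(H) = (H² + (-3 - 1*13² - 8*13)*H) + 0 = (H² + (-3 - 1*169 - 104)*H) + 0 = (H² + (-3 - 169 - 104)*H) + 0 = (H² - 276*H) + 0 = H² - 276*H)
√(20267 + u(10)) = √(20267 + 10*(-276 + 10)) = √(20267 + 10*(-266)) = √(20267 - 2660) = √17607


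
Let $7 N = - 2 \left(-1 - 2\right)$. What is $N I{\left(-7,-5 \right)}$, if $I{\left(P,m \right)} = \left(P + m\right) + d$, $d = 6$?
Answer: $- \frac{36}{7} \approx -5.1429$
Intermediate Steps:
$I{\left(P,m \right)} = 6 + P + m$ ($I{\left(P,m \right)} = \left(P + m\right) + 6 = 6 + P + m$)
$N = \frac{6}{7}$ ($N = \frac{\left(-2\right) \left(-1 - 2\right)}{7} = \frac{\left(-2\right) \left(-3\right)}{7} = \frac{1}{7} \cdot 6 = \frac{6}{7} \approx 0.85714$)
$N I{\left(-7,-5 \right)} = \frac{6 \left(6 - 7 - 5\right)}{7} = \frac{6}{7} \left(-6\right) = - \frac{36}{7}$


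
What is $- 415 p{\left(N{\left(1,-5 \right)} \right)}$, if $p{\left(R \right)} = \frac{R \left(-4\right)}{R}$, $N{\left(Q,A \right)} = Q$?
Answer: $1660$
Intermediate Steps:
$p{\left(R \right)} = -4$ ($p{\left(R \right)} = \frac{\left(-4\right) R}{R} = -4$)
$- 415 p{\left(N{\left(1,-5 \right)} \right)} = \left(-415\right) \left(-4\right) = 1660$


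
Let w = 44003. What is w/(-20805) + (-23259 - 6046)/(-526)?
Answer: 586544947/10943430 ≈ 53.598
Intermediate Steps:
w/(-20805) + (-23259 - 6046)/(-526) = 44003/(-20805) + (-23259 - 6046)/(-526) = 44003*(-1/20805) - 29305*(-1/526) = -44003/20805 + 29305/526 = 586544947/10943430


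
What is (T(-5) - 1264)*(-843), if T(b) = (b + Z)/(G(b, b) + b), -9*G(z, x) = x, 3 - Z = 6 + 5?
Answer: 42523449/40 ≈ 1.0631e+6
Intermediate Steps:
Z = -8 (Z = 3 - (6 + 5) = 3 - 1*11 = 3 - 11 = -8)
G(z, x) = -x/9
T(b) = 9*(-8 + b)/(8*b) (T(b) = (b - 8)/(-b/9 + b) = (-8 + b)/((8*b/9)) = (-8 + b)*(9/(8*b)) = 9*(-8 + b)/(8*b))
(T(-5) - 1264)*(-843) = ((9/8 - 9/(-5)) - 1264)*(-843) = ((9/8 - 9*(-⅕)) - 1264)*(-843) = ((9/8 + 9/5) - 1264)*(-843) = (117/40 - 1264)*(-843) = -50443/40*(-843) = 42523449/40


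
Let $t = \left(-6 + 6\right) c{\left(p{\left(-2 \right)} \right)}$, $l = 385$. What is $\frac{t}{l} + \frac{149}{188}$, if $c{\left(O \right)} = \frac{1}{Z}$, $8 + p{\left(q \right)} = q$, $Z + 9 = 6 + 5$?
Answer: $\frac{149}{188} \approx 0.79255$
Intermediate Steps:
$Z = 2$ ($Z = -9 + \left(6 + 5\right) = -9 + 11 = 2$)
$p{\left(q \right)} = -8 + q$
$c{\left(O \right)} = \frac{1}{2}$
$t = 0$ ($t = \left(-6 + 6\right) \frac{1}{2} = 0 \cdot \frac{1}{2} = 0$)
$\frac{t}{l} + \frac{149}{188} = \frac{0}{385} + \frac{149}{188} = 0 \cdot \frac{1}{385} + 149 \cdot \frac{1}{188} = 0 + \frac{149}{188} = \frac{149}{188}$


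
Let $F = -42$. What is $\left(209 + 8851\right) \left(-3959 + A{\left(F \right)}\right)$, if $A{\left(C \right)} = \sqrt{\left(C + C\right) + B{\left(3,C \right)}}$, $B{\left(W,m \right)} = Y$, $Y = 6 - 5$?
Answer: $-35868540 + 9060 i \sqrt{83} \approx -3.5869 \cdot 10^{7} + 82541.0 i$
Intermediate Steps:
$Y = 1$ ($Y = 6 - 5 = 1$)
$B{\left(W,m \right)} = 1$
$A{\left(C \right)} = \sqrt{1 + 2 C}$ ($A{\left(C \right)} = \sqrt{\left(C + C\right) + 1} = \sqrt{2 C + 1} = \sqrt{1 + 2 C}$)
$\left(209 + 8851\right) \left(-3959 + A{\left(F \right)}\right) = \left(209 + 8851\right) \left(-3959 + \sqrt{1 + 2 \left(-42\right)}\right) = 9060 \left(-3959 + \sqrt{1 - 84}\right) = 9060 \left(-3959 + \sqrt{-83}\right) = 9060 \left(-3959 + i \sqrt{83}\right) = -35868540 + 9060 i \sqrt{83}$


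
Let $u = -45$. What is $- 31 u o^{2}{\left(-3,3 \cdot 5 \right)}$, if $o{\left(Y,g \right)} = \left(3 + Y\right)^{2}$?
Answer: $0$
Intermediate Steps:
$- 31 u o^{2}{\left(-3,3 \cdot 5 \right)} = \left(-31\right) \left(-45\right) \left(\left(3 - 3\right)^{2}\right)^{2} = 1395 \left(0^{2}\right)^{2} = 1395 \cdot 0^{2} = 1395 \cdot 0 = 0$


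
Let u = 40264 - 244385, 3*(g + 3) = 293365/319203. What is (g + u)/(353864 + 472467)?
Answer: -195470686151/791302002579 ≈ -0.24702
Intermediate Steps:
g = -2579462/957609 (g = -3 + (293365/319203)/3 = -3 + (293365*(1/319203))/3 = -3 + (⅓)*(293365/319203) = -3 + 293365/957609 = -2579462/957609 ≈ -2.6936)
u = -204121
(g + u)/(353864 + 472467) = (-2579462/957609 - 204121)/(353864 + 472467) = -195470686151/957609/826331 = -195470686151/957609*1/826331 = -195470686151/791302002579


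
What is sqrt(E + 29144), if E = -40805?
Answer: 13*I*sqrt(69) ≈ 107.99*I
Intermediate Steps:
sqrt(E + 29144) = sqrt(-40805 + 29144) = sqrt(-11661) = 13*I*sqrt(69)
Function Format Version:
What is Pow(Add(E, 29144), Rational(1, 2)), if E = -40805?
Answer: Mul(13, I, Pow(69, Rational(1, 2))) ≈ Mul(107.99, I)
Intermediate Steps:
Pow(Add(E, 29144), Rational(1, 2)) = Pow(Add(-40805, 29144), Rational(1, 2)) = Pow(-11661, Rational(1, 2)) = Mul(13, I, Pow(69, Rational(1, 2)))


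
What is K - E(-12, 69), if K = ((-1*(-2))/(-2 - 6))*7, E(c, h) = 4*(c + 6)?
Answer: 89/4 ≈ 22.250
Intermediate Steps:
E(c, h) = 24 + 4*c (E(c, h) = 4*(6 + c) = 24 + 4*c)
K = -7/4 (K = (2/(-8))*7 = -⅛*2*7 = -¼*7 = -7/4 ≈ -1.7500)
K - E(-12, 69) = -7/4 - (24 + 4*(-12)) = -7/4 - (24 - 48) = -7/4 - 1*(-24) = -7/4 + 24 = 89/4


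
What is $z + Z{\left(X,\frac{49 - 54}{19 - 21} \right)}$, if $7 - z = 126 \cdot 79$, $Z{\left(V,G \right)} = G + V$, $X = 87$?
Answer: $- \frac{19715}{2} \approx -9857.5$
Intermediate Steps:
$z = -9947$ ($z = 7 - 126 \cdot 79 = 7 - 9954 = -9947$)
$z + Z{\left(X,\frac{49 - 54}{19 - 21} \right)} = -9947 + \left(\frac{49 - 54}{19 - 21} + 87\right) = -9947 + \left(- \frac{5}{-2} + 87\right) = -9947 + \left(\left(-5\right) \left(- \frac{1}{2}\right) + 87\right) = -9947 + \left(\frac{5}{2} + 87\right) = -9947 + \frac{179}{2} = - \frac{19715}{2}$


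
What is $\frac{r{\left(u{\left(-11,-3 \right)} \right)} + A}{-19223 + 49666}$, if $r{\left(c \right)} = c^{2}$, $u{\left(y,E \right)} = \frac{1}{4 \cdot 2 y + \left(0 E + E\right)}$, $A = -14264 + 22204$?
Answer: $\frac{65751141}{252098483} \approx 0.26082$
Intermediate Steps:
$A = 7940$
$u{\left(y,E \right)} = \frac{1}{E + 8 y}$ ($u{\left(y,E \right)} = \frac{1}{8 y + \left(0 + E\right)} = \frac{1}{8 y + E} = \frac{1}{E + 8 y}$)
$\frac{r{\left(u{\left(-11,-3 \right)} \right)} + A}{-19223 + 49666} = \frac{\left(\frac{1}{-3 + 8 \left(-11\right)}\right)^{2} + 7940}{-19223 + 49666} = \frac{\left(\frac{1}{-3 - 88}\right)^{2} + 7940}{30443} = \left(\left(\frac{1}{-91}\right)^{2} + 7940\right) \frac{1}{30443} = \left(\left(- \frac{1}{91}\right)^{2} + 7940\right) \frac{1}{30443} = \left(\frac{1}{8281} + 7940\right) \frac{1}{30443} = \frac{65751141}{8281} \cdot \frac{1}{30443} = \frac{65751141}{252098483}$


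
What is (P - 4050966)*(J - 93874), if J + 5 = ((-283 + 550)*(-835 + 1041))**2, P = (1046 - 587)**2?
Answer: -11617346480945625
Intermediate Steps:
P = 210681 (P = 459**2 = 210681)
J = 3025219999 (J = -5 + ((-283 + 550)*(-835 + 1041))**2 = -5 + (267*206)**2 = -5 + 55002**2 = -5 + 3025220004 = 3025219999)
(P - 4050966)*(J - 93874) = (210681 - 4050966)*(3025219999 - 93874) = -3840285*3025126125 = -11617346480945625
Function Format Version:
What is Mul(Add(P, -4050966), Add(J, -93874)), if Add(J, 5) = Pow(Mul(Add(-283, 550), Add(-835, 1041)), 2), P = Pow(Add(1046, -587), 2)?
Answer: -11617346480945625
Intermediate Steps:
P = 210681 (P = Pow(459, 2) = 210681)
J = 3025219999 (J = Add(-5, Pow(Mul(Add(-283, 550), Add(-835, 1041)), 2)) = Add(-5, Pow(Mul(267, 206), 2)) = Add(-5, Pow(55002, 2)) = Add(-5, 3025220004) = 3025219999)
Mul(Add(P, -4050966), Add(J, -93874)) = Mul(Add(210681, -4050966), Add(3025219999, -93874)) = Mul(-3840285, 3025126125) = -11617346480945625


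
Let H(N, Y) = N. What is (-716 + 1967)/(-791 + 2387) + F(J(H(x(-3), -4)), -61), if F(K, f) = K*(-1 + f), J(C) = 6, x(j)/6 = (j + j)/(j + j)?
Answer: -197487/532 ≈ -371.22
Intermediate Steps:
x(j) = 6 (x(j) = 6*((j + j)/(j + j)) = 6*((2*j)/((2*j))) = 6*((2*j)*(1/(2*j))) = 6*1 = 6)
(-716 + 1967)/(-791 + 2387) + F(J(H(x(-3), -4)), -61) = (-716 + 1967)/(-791 + 2387) + 6*(-1 - 61) = 1251/1596 + 6*(-62) = 1251*(1/1596) - 372 = 417/532 - 372 = -197487/532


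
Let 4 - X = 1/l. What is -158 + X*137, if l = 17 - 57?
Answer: 15737/40 ≈ 393.42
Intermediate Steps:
l = -40
X = 161/40 (X = 4 - 1/(-40) = 4 - 1*(-1/40) = 4 + 1/40 = 161/40 ≈ 4.0250)
-158 + X*137 = -158 + (161/40)*137 = -158 + 22057/40 = 15737/40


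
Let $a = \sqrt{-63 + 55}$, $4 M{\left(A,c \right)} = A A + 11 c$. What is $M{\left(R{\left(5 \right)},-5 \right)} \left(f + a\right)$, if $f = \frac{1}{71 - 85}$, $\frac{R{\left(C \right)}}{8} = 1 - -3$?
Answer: $- \frac{969}{56} + \frac{969 i \sqrt{2}}{2} \approx -17.304 + 685.19 i$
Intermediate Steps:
$R{\left(C \right)} = 32$ ($R{\left(C \right)} = 8 \left(1 - -3\right) = 8 \left(1 + 3\right) = 8 \cdot 4 = 32$)
$M{\left(A,c \right)} = \frac{A^{2}}{4} + \frac{11 c}{4}$ ($M{\left(A,c \right)} = \frac{A A + 11 c}{4} = \frac{A^{2} + 11 c}{4} = \frac{A^{2}}{4} + \frac{11 c}{4}$)
$a = 2 i \sqrt{2}$ ($a = \sqrt{-8} = 2 i \sqrt{2} \approx 2.8284 i$)
$f = - \frac{1}{14}$ ($f = \frac{1}{-14} = - \frac{1}{14} \approx -0.071429$)
$M{\left(R{\left(5 \right)},-5 \right)} \left(f + a\right) = \left(\frac{32^{2}}{4} + \frac{11}{4} \left(-5\right)\right) \left(- \frac{1}{14} + 2 i \sqrt{2}\right) = \left(\frac{1}{4} \cdot 1024 - \frac{55}{4}\right) \left(- \frac{1}{14} + 2 i \sqrt{2}\right) = \left(256 - \frac{55}{4}\right) \left(- \frac{1}{14} + 2 i \sqrt{2}\right) = \frac{969 \left(- \frac{1}{14} + 2 i \sqrt{2}\right)}{4} = - \frac{969}{56} + \frac{969 i \sqrt{2}}{2}$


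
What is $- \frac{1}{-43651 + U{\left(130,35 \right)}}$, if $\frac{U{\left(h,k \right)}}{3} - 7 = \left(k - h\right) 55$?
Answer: $\frac{1}{59305} \approx 1.6862 \cdot 10^{-5}$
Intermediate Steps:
$U{\left(h,k \right)} = 21 - 165 h + 165 k$ ($U{\left(h,k \right)} = 21 + 3 \left(k - h\right) 55 = 21 + 3 \left(- 55 h + 55 k\right) = 21 - \left(- 165 k + 165 h\right) = 21 - 165 h + 165 k$)
$- \frac{1}{-43651 + U{\left(130,35 \right)}} = - \frac{1}{-43651 + \left(21 - 21450 + 165 \cdot 35\right)} = - \frac{1}{-43651 + \left(21 - 21450 + 5775\right)} = - \frac{1}{-43651 - 15654} = - \frac{1}{-59305} = \left(-1\right) \left(- \frac{1}{59305}\right) = \frac{1}{59305}$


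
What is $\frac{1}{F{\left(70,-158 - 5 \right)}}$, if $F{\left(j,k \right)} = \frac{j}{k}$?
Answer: $- \frac{163}{70} \approx -2.3286$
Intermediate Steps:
$\frac{1}{F{\left(70,-158 - 5 \right)}} = \frac{1}{70 \frac{1}{-158 - 5}} = \frac{1}{70 \frac{1}{-163}} = \frac{1}{70 \left(- \frac{1}{163}\right)} = \frac{1}{- \frac{70}{163}} = - \frac{163}{70}$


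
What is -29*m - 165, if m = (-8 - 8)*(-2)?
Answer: -1093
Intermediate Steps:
m = 32 (m = -16*(-2) = 32)
-29*m - 165 = -29*32 - 165 = -928 - 165 = -1093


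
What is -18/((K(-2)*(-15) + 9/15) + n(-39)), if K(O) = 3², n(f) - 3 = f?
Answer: 15/142 ≈ 0.10563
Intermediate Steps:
n(f) = 3 + f
K(O) = 9
-18/((K(-2)*(-15) + 9/15) + n(-39)) = -18/((9*(-15) + 9/15) + (3 - 39)) = -18/((-135 + 9*(1/15)) - 36) = -18/((-135 + ⅗) - 36) = -18/(-672/5 - 36) = -18/(-852/5) = -5/852*(-18) = 15/142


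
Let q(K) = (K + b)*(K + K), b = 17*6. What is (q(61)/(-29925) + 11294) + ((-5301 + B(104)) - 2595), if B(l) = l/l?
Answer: 101695189/29925 ≈ 3398.3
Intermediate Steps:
b = 102
B(l) = 1
q(K) = 2*K*(102 + K) (q(K) = (K + 102)*(K + K) = (102 + K)*(2*K) = 2*K*(102 + K))
(q(61)/(-29925) + 11294) + ((-5301 + B(104)) - 2595) = ((2*61*(102 + 61))/(-29925) + 11294) + ((-5301 + 1) - 2595) = ((2*61*163)*(-1/29925) + 11294) + (-5300 - 2595) = (19886*(-1/29925) + 11294) - 7895 = (-19886/29925 + 11294) - 7895 = 337953064/29925 - 7895 = 101695189/29925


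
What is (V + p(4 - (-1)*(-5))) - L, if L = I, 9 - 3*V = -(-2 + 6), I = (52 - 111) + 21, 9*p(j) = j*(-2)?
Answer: 383/9 ≈ 42.556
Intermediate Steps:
p(j) = -2*j/9 (p(j) = (j*(-2))/9 = (-2*j)/9 = -2*j/9)
I = -38 (I = -59 + 21 = -38)
V = 13/3 (V = 3 - (-1)*(-2 + 6)/3 = 3 - (-1)*4/3 = 3 - 1/3*(-4) = 3 + 4/3 = 13/3 ≈ 4.3333)
L = -38
(V + p(4 - (-1)*(-5))) - L = (13/3 - 2*(4 - (-1)*(-5))/9) - 1*(-38) = (13/3 - 2*(4 - 1*5)/9) + 38 = (13/3 - 2*(4 - 5)/9) + 38 = (13/3 - 2/9*(-1)) + 38 = (13/3 + 2/9) + 38 = 41/9 + 38 = 383/9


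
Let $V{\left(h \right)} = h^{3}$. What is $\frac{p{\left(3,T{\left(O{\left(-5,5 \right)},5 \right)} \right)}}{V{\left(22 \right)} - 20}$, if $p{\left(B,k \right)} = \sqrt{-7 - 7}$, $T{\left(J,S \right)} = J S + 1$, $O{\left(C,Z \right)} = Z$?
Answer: $\frac{i \sqrt{14}}{10628} \approx 0.00035206 i$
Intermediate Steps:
$T{\left(J,S \right)} = 1 + J S$
$p{\left(B,k \right)} = i \sqrt{14}$ ($p{\left(B,k \right)} = \sqrt{-14} = i \sqrt{14}$)
$\frac{p{\left(3,T{\left(O{\left(-5,5 \right)},5 \right)} \right)}}{V{\left(22 \right)} - 20} = \frac{i \sqrt{14}}{22^{3} - 20} = \frac{i \sqrt{14}}{10648 - 20} = \frac{i \sqrt{14}}{10628}$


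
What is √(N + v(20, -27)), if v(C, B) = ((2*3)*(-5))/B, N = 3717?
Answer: √33463/3 ≈ 60.976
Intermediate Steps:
v(C, B) = -30/B (v(C, B) = (6*(-5))/B = -30/B)
√(N + v(20, -27)) = √(3717 - 30/(-27)) = √(3717 - 30*(-1/27)) = √(3717 + 10/9) = √(33463/9) = √33463/3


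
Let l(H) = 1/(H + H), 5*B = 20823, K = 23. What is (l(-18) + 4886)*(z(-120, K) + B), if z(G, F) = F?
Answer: 368288951/18 ≈ 2.0460e+7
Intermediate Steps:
B = 20823/5 (B = (1/5)*20823 = 20823/5 ≈ 4164.6)
l(H) = 1/(2*H)
(l(-18) + 4886)*(z(-120, K) + B) = ((1/2)/(-18) + 4886)*(23 + 20823/5) = ((1/2)*(-1/18) + 4886)*(20938/5) = (-1/36 + 4886)*(20938/5) = (175895/36)*(20938/5) = 368288951/18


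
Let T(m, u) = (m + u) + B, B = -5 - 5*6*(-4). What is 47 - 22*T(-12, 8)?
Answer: -2395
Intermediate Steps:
B = 115 (B = -5 - 30*(-4) = -5 + 120 = 115)
T(m, u) = 115 + m + u (T(m, u) = (m + u) + 115 = 115 + m + u)
47 - 22*T(-12, 8) = 47 - 22*(115 - 12 + 8) = 47 - 22*111 = 47 - 2442 = -2395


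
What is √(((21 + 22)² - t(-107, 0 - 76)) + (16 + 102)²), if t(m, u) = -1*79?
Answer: 2*√3963 ≈ 125.90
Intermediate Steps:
t(m, u) = -79
√(((21 + 22)² - t(-107, 0 - 76)) + (16 + 102)²) = √(((21 + 22)² - 1*(-79)) + (16 + 102)²) = √((43² + 79) + 118²) = √((1849 + 79) + 13924) = √(1928 + 13924) = √15852 = 2*√3963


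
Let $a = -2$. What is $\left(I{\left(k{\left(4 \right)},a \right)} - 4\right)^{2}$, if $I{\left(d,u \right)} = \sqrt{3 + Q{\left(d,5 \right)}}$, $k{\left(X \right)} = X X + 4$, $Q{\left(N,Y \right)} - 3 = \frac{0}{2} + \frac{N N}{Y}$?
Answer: $\left(4 - \sqrt{86}\right)^{2} \approx 27.811$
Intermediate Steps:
$Q{\left(N,Y \right)} = 3 + \frac{N^{2}}{Y}$ ($Q{\left(N,Y \right)} = 3 + \left(\frac{0}{2} + \frac{N N}{Y}\right) = 3 + \left(0 \cdot \frac{1}{2} + \frac{N^{2}}{Y}\right) = 3 + \left(0 + \frac{N^{2}}{Y}\right) = 3 + \frac{N^{2}}{Y}$)
$k{\left(X \right)} = 4 + X^{2}$ ($k{\left(X \right)} = X^{2} + 4 = 4 + X^{2}$)
$I{\left(d,u \right)} = \sqrt{6 + \frac{d^{2}}{5}}$ ($I{\left(d,u \right)} = \sqrt{3 + \left(3 + \frac{d^{2}}{5}\right)} = \sqrt{6 + \frac{d^{2}}{5}}$)
$\left(I{\left(k{\left(4 \right)},a \right)} - 4\right)^{2} = \left(\frac{\sqrt{150 + 5 \left(4 + 4^{2}\right)^{2}}}{5} - 4\right)^{2} = \left(\frac{\sqrt{150 + 5 \left(4 + 16\right)^{2}}}{5} - 4\right)^{2} = \left(\frac{\sqrt{150 + 5 \cdot 20^{2}}}{5} - 4\right)^{2} = \left(\frac{\sqrt{150 + 5 \cdot 400}}{5} - 4\right)^{2} = \left(\frac{\sqrt{150 + 2000}}{5} - 4\right)^{2} = \left(\frac{\sqrt{2150}}{5} - 4\right)^{2} = \left(\frac{5 \sqrt{86}}{5} - 4\right)^{2} = \left(\sqrt{86} - 4\right)^{2} = \left(-4 + \sqrt{86}\right)^{2}$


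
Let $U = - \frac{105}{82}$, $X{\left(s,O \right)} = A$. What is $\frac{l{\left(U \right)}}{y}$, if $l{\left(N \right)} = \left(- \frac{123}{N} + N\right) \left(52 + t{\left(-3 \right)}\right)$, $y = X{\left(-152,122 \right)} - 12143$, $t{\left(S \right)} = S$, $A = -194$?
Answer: $- \frac{1904063}{5058170} \approx -0.37643$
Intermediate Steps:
$X{\left(s,O \right)} = -194$
$U = - \frac{105}{82}$ ($U = \left(-105\right) \frac{1}{82} = - \frac{105}{82} \approx -1.2805$)
$y = -12337$ ($y = -194 - 12143 = -12337$)
$l{\left(N \right)} = - \frac{6027}{N} + 49 N$ ($l{\left(N \right)} = \left(- \frac{123}{N} + N\right) \left(52 - 3\right) = \left(N - \frac{123}{N}\right) 49 = - \frac{6027}{N} + 49 N$)
$\frac{l{\left(U \right)}}{y} = \frac{- \frac{6027}{- \frac{105}{82}} + 49 \left(- \frac{105}{82}\right)}{-12337} = \left(\left(-6027\right) \left(- \frac{82}{105}\right) - \frac{5145}{82}\right) \left(- \frac{1}{12337}\right) = \left(\frac{23534}{5} - \frac{5145}{82}\right) \left(- \frac{1}{12337}\right) = \frac{1904063}{410} \left(- \frac{1}{12337}\right) = - \frac{1904063}{5058170}$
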